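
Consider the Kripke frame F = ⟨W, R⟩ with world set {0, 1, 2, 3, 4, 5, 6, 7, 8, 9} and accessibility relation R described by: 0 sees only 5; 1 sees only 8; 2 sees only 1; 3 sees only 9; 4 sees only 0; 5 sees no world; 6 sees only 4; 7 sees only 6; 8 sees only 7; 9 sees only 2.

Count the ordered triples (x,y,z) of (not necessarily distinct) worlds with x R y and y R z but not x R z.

8

Enumerating: (1,8,7), (2,1,8), (3,9,2), (4,0,5), (6,4,0), (7,6,4), (8,7,6), (9,2,1).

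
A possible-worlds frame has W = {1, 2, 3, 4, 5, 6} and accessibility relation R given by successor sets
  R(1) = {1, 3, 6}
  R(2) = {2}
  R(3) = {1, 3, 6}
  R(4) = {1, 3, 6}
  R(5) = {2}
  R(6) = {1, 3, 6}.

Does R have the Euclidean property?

Yes

Euclidean: yes — any two successors of a common world are R-related.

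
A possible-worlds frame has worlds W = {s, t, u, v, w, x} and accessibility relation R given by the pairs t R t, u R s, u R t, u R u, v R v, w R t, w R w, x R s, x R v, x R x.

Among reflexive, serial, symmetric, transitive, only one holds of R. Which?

Reflexive: no — s is not related to itself.
Serial: no — s has no R-successor.
Symmetric: no — u R s but not s R u.
Transitive: yes — every two-step R-path is closed by a direct edge.
Only transitive holds.

transitive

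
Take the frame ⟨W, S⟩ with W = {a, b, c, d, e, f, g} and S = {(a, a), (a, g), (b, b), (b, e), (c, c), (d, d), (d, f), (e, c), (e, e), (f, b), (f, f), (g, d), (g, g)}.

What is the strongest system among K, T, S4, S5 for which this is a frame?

Reflexive (axiom T): yes — every world is S-related to itself.
Transitive (axiom 4): no — a S g and g S d, but not a S d.
Euclidean (axiom 5): no — a S g and a S a, but not g S a.
So F validates K, T; S4 would additionally require S to be transitive. The strongest is T.

T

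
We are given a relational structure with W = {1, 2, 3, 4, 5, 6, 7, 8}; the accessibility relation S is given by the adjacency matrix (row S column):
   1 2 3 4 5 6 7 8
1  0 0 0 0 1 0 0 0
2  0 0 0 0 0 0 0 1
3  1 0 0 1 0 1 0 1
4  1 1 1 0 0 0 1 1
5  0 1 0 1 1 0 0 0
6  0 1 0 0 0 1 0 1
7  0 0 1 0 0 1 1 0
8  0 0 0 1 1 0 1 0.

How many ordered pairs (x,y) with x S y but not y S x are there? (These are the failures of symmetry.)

Enumerating: (1,5), (2,8), (3,1), (3,6), (3,8), (4,1), (4,2), (4,7), (5,2), (5,4), (6,2), (6,8), (7,3), (7,6), (8,5), (8,7).

16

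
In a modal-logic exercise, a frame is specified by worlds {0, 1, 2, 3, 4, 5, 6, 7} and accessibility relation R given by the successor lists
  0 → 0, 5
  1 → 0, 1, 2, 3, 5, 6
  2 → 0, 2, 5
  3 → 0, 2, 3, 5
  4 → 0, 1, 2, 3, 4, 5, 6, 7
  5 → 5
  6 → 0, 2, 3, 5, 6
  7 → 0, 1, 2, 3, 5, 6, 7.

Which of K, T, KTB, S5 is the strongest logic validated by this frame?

T

Reflexive (axiom T): yes — every world is R-related to itself.
Symmetric (axiom B): no — 0 R 5 but not 5 R 0.
Euclidean (axiom 5): no — 1 R 0 and 1 R 2, but not 0 R 2.
So F validates K, T; KTB would additionally require R to be symmetric. The strongest is T.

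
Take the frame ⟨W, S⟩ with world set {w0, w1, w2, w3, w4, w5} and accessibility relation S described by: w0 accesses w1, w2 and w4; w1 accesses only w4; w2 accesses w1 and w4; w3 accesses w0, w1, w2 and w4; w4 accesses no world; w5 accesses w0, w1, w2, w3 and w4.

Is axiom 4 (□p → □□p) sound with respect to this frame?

By correspondence theory, 4 is valid on a frame iff S is transitive.
Transitive: yes — every two-step S-path is closed by a direct edge.

Yes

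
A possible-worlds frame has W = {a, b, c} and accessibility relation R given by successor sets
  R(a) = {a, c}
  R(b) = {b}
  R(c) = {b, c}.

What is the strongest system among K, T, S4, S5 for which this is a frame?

Reflexive (axiom T): yes — every world is R-related to itself.
Transitive (axiom 4): no — a R c and c R b, but not a R b.
Euclidean (axiom 5): no — a R c and a R a, but not c R a.
So F validates K, T; S4 would additionally require R to be transitive. The strongest is T.

T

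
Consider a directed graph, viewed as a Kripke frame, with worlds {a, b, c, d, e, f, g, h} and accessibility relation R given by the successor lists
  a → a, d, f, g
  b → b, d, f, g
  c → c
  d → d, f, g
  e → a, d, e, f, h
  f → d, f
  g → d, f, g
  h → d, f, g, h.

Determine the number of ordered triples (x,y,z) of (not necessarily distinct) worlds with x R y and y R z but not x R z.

4

Enumerating: (e,a,g), (e,d,g), (e,h,g), (f,d,g).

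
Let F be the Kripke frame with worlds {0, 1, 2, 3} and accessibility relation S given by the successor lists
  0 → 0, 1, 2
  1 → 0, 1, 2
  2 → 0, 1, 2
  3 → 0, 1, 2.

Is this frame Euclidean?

Yes

Euclidean: yes — any two successors of a common world are S-related.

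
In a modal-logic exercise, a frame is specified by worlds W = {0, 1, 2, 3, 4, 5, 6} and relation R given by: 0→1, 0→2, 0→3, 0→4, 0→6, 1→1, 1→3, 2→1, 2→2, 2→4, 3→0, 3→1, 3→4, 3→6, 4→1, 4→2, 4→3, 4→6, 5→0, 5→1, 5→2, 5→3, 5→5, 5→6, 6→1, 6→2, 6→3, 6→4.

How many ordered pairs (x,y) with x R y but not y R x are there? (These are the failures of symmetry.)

13

Enumerating: (0,1), (0,2), (0,4), (0,6), (2,1), (4,1), (5,0), (5,1), (5,2), (5,3), (5,6), (6,1), (6,2).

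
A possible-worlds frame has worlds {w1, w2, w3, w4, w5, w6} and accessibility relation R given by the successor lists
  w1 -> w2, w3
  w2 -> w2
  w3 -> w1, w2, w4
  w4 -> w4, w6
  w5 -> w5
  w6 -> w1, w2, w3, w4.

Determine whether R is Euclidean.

Euclidean: no — w1 R w2 and w1 R w3, but not w2 R w3.

No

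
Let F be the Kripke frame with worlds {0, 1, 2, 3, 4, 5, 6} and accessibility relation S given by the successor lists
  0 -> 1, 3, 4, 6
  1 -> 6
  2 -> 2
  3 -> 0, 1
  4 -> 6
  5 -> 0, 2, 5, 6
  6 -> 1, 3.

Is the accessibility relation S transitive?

No

Transitive: no — 1 S 6 and 6 S 3, but not 1 S 3.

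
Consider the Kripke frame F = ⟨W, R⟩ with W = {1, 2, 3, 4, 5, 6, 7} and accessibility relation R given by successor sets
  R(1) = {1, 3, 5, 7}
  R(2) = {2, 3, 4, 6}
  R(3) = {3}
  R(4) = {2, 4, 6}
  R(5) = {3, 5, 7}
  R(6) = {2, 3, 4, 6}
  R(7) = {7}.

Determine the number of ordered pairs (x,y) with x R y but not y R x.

Enumerating: (1,3), (1,5), (1,7), (2,3), (5,3), (5,7), (6,3).

7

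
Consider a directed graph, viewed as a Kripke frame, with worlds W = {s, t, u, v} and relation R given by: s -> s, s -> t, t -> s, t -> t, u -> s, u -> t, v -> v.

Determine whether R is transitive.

Yes

Transitive: yes — every two-step R-path is closed by a direct edge.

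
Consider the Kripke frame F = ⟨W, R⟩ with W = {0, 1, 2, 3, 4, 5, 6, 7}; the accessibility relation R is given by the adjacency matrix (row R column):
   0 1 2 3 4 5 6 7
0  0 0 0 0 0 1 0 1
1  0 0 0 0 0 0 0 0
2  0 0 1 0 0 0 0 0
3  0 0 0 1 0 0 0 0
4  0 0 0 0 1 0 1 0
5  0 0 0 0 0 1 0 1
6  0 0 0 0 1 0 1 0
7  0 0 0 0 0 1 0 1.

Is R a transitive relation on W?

Yes

Transitive: yes — every two-step R-path is closed by a direct edge.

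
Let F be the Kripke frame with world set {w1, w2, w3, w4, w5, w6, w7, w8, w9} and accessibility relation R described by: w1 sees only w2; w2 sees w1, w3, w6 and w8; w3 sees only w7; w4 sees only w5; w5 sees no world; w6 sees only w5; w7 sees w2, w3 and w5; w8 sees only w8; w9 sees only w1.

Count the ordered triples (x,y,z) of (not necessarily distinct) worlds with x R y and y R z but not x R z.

Enumerating: (w1,w2,w1), (w1,w2,w3), (w1,w2,w6), (w1,w2,w8), (w2,w1,w2), (w2,w3,w7), (w2,w6,w5), (w3,w7,w2), (w3,w7,w3), (w3,w7,w5), (w7,w2,w1), (w7,w2,w6), (w7,w2,w8), (w7,w3,w7), (w9,w1,w2).

15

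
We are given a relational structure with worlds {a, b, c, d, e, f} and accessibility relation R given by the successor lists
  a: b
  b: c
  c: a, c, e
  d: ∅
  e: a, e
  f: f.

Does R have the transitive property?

Transitive: no — a R b and b R c, but not a R c.

No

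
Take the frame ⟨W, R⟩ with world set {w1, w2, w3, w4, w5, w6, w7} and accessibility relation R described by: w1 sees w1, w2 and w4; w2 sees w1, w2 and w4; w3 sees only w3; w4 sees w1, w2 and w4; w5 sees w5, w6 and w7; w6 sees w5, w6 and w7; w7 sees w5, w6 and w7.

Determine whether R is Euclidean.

Yes

Euclidean: yes — any two successors of a common world are R-related.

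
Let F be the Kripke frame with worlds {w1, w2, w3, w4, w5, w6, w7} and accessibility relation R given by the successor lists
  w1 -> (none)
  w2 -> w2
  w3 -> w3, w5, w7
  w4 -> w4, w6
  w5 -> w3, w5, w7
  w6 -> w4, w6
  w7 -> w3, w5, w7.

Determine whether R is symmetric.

Yes

Symmetric: yes — every pair in R has its reverse in R.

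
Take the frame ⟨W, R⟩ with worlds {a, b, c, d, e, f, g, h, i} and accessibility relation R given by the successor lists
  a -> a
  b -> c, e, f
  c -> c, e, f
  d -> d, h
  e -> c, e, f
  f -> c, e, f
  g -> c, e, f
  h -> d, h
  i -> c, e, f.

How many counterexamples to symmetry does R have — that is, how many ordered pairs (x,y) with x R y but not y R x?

9

Enumerating: (b,c), (b,e), (b,f), (g,c), (g,e), (g,f), (i,c), (i,e), (i,f).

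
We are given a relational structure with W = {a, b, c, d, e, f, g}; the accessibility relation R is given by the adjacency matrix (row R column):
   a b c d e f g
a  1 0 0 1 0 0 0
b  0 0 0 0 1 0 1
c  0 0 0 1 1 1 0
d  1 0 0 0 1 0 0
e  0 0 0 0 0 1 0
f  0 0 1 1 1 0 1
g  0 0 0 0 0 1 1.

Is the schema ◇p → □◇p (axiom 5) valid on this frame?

The schema 5 characterises exactly the Euclidean frames.
Euclidean: no — b R e and b R g, but not e R g.

No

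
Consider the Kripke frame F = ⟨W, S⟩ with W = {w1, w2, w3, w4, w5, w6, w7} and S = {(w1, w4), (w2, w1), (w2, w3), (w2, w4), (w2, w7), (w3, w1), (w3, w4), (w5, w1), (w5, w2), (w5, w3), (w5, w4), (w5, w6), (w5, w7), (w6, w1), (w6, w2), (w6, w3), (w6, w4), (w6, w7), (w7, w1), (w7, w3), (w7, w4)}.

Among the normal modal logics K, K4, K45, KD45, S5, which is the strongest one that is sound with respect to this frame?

Transitive (axiom 4): yes — every two-step S-path is closed by a direct edge.
Euclidean (axiom 5): no — w2 S w1 and w2 S w3, but not w1 S w3.
Serial (axiom D): no — w4 has no S-successor.
Reflexive (axiom T): no — w1 is not related to itself.
So F validates K, K4; K45 would additionally require S to be Euclidean. The strongest is K4.

K4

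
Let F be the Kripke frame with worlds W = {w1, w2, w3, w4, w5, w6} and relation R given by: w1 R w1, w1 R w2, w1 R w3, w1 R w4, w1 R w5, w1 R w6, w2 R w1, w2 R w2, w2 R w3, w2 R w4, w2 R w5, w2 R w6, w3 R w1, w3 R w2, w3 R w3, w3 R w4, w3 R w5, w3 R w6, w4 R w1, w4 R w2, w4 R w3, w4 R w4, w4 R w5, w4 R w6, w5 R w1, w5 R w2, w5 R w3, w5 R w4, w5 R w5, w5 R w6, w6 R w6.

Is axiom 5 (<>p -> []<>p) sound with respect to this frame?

The schema 5 characterises exactly the Euclidean frames.
Euclidean: no — w1 R w6 and w1 R w2, but not w6 R w2.

No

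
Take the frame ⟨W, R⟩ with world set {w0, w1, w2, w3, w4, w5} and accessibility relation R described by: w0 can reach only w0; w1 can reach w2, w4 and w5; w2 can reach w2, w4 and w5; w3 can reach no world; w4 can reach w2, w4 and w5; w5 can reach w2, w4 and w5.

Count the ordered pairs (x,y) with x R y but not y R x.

Enumerating: (w1,w2), (w1,w4), (w1,w5).

3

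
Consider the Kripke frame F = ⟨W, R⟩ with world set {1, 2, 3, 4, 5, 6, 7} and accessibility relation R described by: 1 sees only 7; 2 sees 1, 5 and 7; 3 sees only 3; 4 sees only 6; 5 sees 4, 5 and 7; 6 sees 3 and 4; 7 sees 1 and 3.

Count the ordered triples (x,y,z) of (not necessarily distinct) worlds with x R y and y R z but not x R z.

11

Enumerating: (1,7,1), (1,7,3), (2,5,4), (2,7,3), (4,6,3), (4,6,4), (5,4,6), (5,7,1), (5,7,3), (6,4,6), (7,1,7).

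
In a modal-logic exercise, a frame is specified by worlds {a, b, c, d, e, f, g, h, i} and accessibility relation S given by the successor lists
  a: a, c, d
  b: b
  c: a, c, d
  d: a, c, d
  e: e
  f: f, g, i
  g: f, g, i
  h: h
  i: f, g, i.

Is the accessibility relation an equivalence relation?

Yes

Reflexive: yes — every world is S-related to itself.
Symmetric: yes — every pair in S has its reverse in S.
Transitive: yes — every two-step S-path is closed by a direct edge.
So S is an equivalence relation.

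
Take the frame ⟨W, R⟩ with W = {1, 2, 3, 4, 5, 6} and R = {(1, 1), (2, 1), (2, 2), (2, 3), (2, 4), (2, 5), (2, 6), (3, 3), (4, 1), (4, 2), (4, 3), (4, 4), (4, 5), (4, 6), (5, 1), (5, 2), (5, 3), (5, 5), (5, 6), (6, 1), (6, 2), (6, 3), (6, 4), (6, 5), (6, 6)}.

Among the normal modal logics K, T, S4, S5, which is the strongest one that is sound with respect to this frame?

T

Reflexive (axiom T): yes — every world is R-related to itself.
Transitive (axiom 4): no — 5 R 2 and 2 R 4, but not 5 R 4.
Euclidean (axiom 5): no — 2 R 1 and 2 R 3, but not 1 R 3.
So F validates K, T; S4 would additionally require R to be transitive. The strongest is T.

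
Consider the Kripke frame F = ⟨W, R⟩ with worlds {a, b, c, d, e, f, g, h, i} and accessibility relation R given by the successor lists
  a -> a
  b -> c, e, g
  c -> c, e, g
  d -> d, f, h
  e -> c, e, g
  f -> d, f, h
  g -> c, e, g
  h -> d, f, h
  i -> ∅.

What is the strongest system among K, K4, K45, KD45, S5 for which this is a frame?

K45

Transitive (axiom 4): yes — every two-step R-path is closed by a direct edge.
Euclidean (axiom 5): yes — any two successors of a common world are R-related.
Serial (axiom D): no — i has no R-successor.
Reflexive (axiom T): no — b is not related to itself.
So F validates K, K4, K45; KD45 would additionally require R to be serial. The strongest is K45.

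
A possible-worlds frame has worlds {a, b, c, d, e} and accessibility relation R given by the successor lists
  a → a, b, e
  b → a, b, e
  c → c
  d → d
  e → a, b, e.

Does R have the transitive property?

Transitive: yes — every two-step R-path is closed by a direct edge.

Yes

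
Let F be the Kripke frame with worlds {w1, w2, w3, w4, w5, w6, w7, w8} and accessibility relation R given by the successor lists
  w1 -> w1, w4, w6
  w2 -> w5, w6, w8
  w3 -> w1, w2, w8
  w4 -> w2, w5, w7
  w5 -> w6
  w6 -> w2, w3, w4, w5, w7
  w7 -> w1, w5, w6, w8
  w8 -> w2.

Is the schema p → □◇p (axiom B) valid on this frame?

The schema B characterises exactly the symmetric frames.
Symmetric: no — w1 R w4 but not w4 R w1.

No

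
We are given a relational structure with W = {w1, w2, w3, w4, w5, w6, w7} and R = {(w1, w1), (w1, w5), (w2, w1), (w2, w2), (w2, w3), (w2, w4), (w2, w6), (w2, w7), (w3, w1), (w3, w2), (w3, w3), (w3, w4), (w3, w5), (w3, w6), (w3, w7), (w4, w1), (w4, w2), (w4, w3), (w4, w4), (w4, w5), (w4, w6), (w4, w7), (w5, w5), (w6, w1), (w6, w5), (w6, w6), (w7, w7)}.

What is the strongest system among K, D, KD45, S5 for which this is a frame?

Serial (axiom D): yes — every world has a successor (e.g. w1 R w1).
Euclidean (axiom 5): no — w2 R w1 and w2 R w3, but not w1 R w3.
Transitive (axiom 4): no — w2 R w1 and w1 R w5, but not w2 R w5.
Reflexive (axiom T): yes — every world is R-related to itself.
So F validates K, D; KD45 would additionally require R to be Euclidean and transitive. The strongest is D.

D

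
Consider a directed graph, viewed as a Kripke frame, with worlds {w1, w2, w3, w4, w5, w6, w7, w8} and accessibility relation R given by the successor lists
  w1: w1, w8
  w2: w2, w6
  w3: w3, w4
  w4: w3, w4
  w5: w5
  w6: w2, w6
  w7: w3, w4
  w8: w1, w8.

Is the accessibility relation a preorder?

Reflexive: no — w7 is not related to itself.
Transitive: yes — every two-step R-path is closed by a direct edge.
So R is not a preorder.

No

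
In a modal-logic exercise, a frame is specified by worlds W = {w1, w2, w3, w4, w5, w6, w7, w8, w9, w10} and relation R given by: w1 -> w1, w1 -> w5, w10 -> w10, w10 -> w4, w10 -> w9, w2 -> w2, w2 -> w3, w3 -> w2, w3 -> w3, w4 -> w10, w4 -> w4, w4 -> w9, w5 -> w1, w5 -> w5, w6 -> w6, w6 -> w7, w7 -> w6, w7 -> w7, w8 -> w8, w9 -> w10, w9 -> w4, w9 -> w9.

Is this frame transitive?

Transitive: yes — every two-step R-path is closed by a direct edge.

Yes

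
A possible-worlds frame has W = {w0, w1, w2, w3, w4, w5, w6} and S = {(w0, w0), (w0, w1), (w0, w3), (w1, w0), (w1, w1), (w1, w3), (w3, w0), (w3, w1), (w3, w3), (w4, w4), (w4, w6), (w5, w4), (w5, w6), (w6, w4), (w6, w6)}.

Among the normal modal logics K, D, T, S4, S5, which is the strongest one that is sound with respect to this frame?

K

Serial (axiom D): no — w2 has no S-successor.
Reflexive (axiom T): no — w2 is not related to itself.
Transitive (axiom 4): yes — every two-step S-path is closed by a direct edge.
Euclidean (axiom 5): yes — any two successors of a common world are S-related.
So F validates K; D would additionally require S to be serial. The strongest is K.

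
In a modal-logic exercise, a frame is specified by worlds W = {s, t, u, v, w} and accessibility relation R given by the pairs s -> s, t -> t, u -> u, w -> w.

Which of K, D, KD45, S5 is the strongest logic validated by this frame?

K

Serial (axiom D): no — v has no R-successor.
Euclidean (axiom 5): yes — any two successors of a common world are R-related.
Transitive (axiom 4): yes — every two-step R-path is closed by a direct edge.
Reflexive (axiom T): no — v is not related to itself.
So F validates K; D would additionally require R to be serial. The strongest is K.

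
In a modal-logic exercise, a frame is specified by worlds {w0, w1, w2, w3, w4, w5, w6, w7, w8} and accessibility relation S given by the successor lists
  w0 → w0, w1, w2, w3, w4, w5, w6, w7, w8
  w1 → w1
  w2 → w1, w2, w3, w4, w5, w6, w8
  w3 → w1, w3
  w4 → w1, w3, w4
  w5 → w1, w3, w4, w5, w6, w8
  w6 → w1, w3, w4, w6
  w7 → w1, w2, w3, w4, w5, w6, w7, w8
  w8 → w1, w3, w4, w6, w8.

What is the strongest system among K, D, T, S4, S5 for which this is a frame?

Serial (axiom D): yes — every world has a successor (e.g. w0 S w0).
Reflexive (axiom T): yes — every world is S-related to itself.
Transitive (axiom 4): yes — every two-step S-path is closed by a direct edge.
Euclidean (axiom 5): no — w0 S w1 and w0 S w2, but not w1 S w2.
So F validates K, D, T, S4; S5 would additionally require S to be Euclidean. The strongest is S4.

S4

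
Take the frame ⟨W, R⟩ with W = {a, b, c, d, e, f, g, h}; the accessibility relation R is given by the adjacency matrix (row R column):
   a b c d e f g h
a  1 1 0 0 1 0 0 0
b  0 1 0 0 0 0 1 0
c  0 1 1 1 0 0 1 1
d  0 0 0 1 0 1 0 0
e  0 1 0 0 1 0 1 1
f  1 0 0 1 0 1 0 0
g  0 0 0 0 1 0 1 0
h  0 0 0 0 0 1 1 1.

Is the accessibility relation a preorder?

No

Reflexive: yes — every world is R-related to itself.
Transitive: no — a R b and b R g, but not a R g.
So R is not a preorder.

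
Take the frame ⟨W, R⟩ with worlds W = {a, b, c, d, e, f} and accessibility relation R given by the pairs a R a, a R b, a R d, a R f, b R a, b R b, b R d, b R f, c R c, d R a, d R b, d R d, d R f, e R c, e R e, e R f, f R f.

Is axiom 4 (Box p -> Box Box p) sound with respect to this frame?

Yes

Axiom 4 corresponds to the accessibility relation being transitive.
Transitive: yes — every two-step R-path is closed by a direct edge.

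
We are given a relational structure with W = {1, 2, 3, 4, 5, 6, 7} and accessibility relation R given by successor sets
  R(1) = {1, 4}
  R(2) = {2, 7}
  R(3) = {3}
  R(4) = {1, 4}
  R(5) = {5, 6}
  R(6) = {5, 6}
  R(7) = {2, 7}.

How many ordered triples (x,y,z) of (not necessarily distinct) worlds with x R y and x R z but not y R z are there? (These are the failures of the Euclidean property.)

R is Euclidean; there are no such tuples.

0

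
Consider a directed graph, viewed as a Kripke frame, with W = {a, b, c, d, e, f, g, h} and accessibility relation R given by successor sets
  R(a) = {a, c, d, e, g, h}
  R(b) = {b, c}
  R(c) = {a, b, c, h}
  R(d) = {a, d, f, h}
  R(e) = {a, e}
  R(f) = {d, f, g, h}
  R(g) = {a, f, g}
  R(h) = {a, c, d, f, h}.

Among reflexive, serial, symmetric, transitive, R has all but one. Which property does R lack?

Reflexive: yes — every world is R-related to itself.
Serial: yes — every world has a successor (e.g. a R a).
Symmetric: yes — every pair in R has its reverse in R.
Transitive: no — a R c and c R b, but not a R b.
Only transitive fails.

transitive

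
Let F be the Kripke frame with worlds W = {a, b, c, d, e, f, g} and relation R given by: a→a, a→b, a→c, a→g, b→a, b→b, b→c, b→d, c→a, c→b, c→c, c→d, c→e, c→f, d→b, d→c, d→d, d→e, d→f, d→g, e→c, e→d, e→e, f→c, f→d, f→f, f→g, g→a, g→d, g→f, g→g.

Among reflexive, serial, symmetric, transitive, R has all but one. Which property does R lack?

transitive

Reflexive: yes — every world is R-related to itself.
Serial: yes — every world has a successor (e.g. a R a).
Symmetric: yes — every pair in R has its reverse in R.
Transitive: no — a R b and b R d, but not a R d.
Only transitive fails.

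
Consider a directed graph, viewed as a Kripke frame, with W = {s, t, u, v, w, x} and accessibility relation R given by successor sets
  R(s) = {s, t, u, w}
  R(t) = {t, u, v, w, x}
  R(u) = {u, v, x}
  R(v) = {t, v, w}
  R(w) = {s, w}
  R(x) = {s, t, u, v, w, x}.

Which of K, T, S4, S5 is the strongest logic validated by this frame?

Reflexive (axiom T): yes — every world is R-related to itself.
Transitive (axiom 4): no — s R t and t R v, but not s R v.
Euclidean (axiom 5): no — s R u and s R t, but not u R t.
So F validates K, T; S4 would additionally require R to be transitive. The strongest is T.

T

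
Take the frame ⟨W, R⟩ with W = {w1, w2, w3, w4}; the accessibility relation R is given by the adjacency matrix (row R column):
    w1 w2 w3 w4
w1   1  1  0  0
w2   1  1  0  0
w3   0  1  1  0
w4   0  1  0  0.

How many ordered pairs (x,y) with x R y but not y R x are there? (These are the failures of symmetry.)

2

Enumerating: (w3,w2), (w4,w2).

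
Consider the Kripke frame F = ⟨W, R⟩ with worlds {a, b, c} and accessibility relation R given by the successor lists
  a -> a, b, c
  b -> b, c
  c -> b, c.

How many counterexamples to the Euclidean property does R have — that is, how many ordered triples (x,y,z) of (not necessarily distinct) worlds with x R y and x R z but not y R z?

Enumerating: (a,b,a), (a,c,a).

2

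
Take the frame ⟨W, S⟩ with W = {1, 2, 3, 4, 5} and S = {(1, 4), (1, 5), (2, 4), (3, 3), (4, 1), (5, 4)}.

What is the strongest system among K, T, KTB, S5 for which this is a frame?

Reflexive (axiom T): no — 1 is not related to itself.
Symmetric (axiom B): no — 1 S 5 but not 5 S 1.
Euclidean (axiom 5): no — 1 S 4 and 1 S 5, but not 4 S 5.
So F validates K; T would additionally require S to be reflexive. The strongest is K.

K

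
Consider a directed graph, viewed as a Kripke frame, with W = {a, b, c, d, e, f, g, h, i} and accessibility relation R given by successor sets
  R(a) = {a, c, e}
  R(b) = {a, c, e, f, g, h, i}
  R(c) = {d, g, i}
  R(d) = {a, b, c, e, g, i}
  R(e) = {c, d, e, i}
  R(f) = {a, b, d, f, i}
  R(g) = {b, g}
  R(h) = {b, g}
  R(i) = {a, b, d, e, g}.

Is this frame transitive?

Transitive: no — a R c and c R d, but not a R d.

No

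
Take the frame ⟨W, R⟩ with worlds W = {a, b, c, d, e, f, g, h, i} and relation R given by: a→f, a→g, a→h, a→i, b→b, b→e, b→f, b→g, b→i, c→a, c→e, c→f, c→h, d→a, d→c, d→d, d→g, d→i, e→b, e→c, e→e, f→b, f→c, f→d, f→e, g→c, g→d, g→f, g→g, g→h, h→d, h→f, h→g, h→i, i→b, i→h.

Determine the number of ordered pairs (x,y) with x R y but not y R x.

Enumerating: (a,f), (a,g), (a,h), (a,i), (b,g), (c,a), (c,h), (d,a), (d,c), (d,i), (f,d), (f,e), (g,c), (g,f), (h,d), (h,f).

16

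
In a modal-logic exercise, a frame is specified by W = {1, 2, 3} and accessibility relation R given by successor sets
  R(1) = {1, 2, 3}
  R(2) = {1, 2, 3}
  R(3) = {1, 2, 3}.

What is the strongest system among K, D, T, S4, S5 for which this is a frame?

S5

Serial (axiom D): yes — every world has a successor (e.g. 1 R 1).
Reflexive (axiom T): yes — every world is R-related to itself.
Transitive (axiom 4): yes — every two-step R-path is closed by a direct edge.
Euclidean (axiom 5): yes — any two successors of a common world are R-related.
So F validates K, D, T, S4, S5. The strongest is S5.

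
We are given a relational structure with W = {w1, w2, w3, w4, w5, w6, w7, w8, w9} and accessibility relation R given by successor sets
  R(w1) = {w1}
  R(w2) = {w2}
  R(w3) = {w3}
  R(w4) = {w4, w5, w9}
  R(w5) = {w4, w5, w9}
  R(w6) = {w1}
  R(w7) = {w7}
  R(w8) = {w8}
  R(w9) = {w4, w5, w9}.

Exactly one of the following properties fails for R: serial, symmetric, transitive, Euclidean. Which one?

symmetric

Serial: yes — every world has a successor (e.g. w1 R w1).
Symmetric: no — w6 R w1 but not w1 R w6.
Transitive: yes — every two-step R-path is closed by a direct edge.
Euclidean: yes — any two successors of a common world are R-related.
Only symmetric fails.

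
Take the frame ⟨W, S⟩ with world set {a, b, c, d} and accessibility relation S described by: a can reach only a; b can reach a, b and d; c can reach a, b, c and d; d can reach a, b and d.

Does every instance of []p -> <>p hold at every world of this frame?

The schema D characterises exactly the serial frames.
Serial: yes — every world has a successor (e.g. a S a).

Yes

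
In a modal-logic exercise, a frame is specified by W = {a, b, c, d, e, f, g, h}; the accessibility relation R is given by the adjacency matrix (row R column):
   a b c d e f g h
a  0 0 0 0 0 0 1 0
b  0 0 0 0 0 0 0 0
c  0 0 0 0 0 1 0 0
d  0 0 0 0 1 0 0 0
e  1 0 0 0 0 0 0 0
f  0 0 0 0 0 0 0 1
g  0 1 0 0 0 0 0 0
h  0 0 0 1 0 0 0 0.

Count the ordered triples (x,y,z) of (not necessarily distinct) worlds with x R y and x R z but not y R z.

7

Enumerating: (a,g,g), (c,f,f), (d,e,e), (e,a,a), (f,h,h), (g,b,b), (h,d,d).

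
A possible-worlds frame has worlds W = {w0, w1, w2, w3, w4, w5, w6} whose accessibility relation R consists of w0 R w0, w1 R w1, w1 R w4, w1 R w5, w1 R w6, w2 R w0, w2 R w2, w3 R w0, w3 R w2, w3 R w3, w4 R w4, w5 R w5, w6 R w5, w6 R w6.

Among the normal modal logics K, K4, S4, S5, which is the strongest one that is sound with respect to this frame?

S4

Transitive (axiom 4): yes — every two-step R-path is closed by a direct edge.
Reflexive (axiom T): yes — every world is R-related to itself.
Euclidean (axiom 5): no — w1 R w4 and w1 R w5, but not w4 R w5.
So F validates K, K4, S4; S5 would additionally require R to be Euclidean. The strongest is S4.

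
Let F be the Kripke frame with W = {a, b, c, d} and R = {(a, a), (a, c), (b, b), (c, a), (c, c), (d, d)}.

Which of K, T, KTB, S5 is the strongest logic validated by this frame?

Reflexive (axiom T): yes — every world is R-related to itself.
Symmetric (axiom B): yes — every pair in R has its reverse in R.
Euclidean (axiom 5): yes — any two successors of a common world are R-related.
So F validates K, T, KTB, S5. The strongest is S5.

S5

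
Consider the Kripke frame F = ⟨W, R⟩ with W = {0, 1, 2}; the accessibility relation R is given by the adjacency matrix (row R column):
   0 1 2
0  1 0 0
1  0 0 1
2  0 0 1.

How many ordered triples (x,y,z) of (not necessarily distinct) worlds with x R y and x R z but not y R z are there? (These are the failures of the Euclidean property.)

0

R is Euclidean; there are no such tuples.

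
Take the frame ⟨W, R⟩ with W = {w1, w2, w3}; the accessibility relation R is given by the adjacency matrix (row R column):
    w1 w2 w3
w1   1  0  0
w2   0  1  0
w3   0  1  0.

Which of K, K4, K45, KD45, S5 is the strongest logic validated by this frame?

Transitive (axiom 4): yes — every two-step R-path is closed by a direct edge.
Euclidean (axiom 5): yes — any two successors of a common world are R-related.
Serial (axiom D): yes — every world has a successor (e.g. w1 R w1).
Reflexive (axiom T): no — w3 is not related to itself.
So F validates K, K4, K45, KD45; S5 would additionally require R to be reflexive. The strongest is KD45.

KD45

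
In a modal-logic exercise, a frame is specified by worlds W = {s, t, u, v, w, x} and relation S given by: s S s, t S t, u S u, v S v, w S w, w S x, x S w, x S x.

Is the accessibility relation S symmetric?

Yes

Symmetric: yes — every pair in S has its reverse in S.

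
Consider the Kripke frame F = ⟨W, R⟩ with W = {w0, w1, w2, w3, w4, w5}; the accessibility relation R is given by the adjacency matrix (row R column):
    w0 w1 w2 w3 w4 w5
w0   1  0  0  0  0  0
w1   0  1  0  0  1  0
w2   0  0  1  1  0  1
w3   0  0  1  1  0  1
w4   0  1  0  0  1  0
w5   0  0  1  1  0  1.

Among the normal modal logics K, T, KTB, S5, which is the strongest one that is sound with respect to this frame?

S5

Reflexive (axiom T): yes — every world is R-related to itself.
Symmetric (axiom B): yes — every pair in R has its reverse in R.
Euclidean (axiom 5): yes — any two successors of a common world are R-related.
So F validates K, T, KTB, S5. The strongest is S5.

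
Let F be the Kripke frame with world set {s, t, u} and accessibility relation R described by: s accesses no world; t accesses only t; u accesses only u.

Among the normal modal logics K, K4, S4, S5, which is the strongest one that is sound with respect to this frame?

Transitive (axiom 4): yes — every two-step R-path is closed by a direct edge.
Reflexive (axiom T): no — s is not related to itself.
Euclidean (axiom 5): yes — any two successors of a common world are R-related.
So F validates K, K4; S4 would additionally require R to be reflexive. The strongest is K4.

K4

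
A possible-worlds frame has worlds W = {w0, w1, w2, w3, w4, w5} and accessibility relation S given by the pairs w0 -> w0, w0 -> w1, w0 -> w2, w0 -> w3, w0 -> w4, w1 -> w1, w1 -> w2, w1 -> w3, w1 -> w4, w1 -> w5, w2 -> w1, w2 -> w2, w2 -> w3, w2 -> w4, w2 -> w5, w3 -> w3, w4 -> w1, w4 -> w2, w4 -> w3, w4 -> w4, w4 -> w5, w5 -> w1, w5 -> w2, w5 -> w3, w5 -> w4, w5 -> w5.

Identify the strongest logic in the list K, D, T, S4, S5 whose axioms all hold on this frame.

T

Serial (axiom D): yes — every world has a successor (e.g. w0 S w0).
Reflexive (axiom T): yes — every world is S-related to itself.
Transitive (axiom 4): no — w0 S w1 and w1 S w5, but not w0 S w5.
Euclidean (axiom 5): no — w0 S w3 and w0 S w1, but not w3 S w1.
So F validates K, D, T; S4 would additionally require S to be transitive. The strongest is T.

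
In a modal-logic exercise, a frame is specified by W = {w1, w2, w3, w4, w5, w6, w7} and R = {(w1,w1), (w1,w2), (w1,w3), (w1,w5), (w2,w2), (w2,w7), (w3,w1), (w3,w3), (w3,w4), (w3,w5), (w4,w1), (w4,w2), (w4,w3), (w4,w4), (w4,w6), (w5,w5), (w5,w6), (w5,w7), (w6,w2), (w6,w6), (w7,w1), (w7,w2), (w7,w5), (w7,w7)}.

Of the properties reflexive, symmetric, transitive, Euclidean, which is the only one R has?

Reflexive: yes — every world is R-related to itself.
Symmetric: no — w1 R w2 but not w2 R w1.
Transitive: no — w1 R w2 and w2 R w7, but not w1 R w7.
Euclidean: no — w1 R w2 and w1 R w3, but not w2 R w3.
Only reflexive holds.

reflexive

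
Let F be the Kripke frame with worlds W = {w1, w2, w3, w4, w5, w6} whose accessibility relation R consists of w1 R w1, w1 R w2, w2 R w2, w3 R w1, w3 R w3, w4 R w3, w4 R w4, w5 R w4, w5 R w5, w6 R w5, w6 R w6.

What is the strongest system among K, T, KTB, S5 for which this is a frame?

T

Reflexive (axiom T): yes — every world is R-related to itself.
Symmetric (axiom B): no — w1 R w2 but not w2 R w1.
Euclidean (axiom 5): no — w1 R w2 and w1 R w1, but not w2 R w1.
So F validates K, T; KTB would additionally require R to be symmetric. The strongest is T.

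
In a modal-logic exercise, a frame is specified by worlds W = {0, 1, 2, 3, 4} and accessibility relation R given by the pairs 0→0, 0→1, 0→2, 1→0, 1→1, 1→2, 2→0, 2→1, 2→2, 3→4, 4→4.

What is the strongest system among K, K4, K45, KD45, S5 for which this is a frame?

Transitive (axiom 4): yes — every two-step R-path is closed by a direct edge.
Euclidean (axiom 5): yes — any two successors of a common world are R-related.
Serial (axiom D): yes — every world has a successor (e.g. 0 R 0).
Reflexive (axiom T): no — 3 is not related to itself.
So F validates K, K4, K45, KD45; S5 would additionally require R to be reflexive. The strongest is KD45.

KD45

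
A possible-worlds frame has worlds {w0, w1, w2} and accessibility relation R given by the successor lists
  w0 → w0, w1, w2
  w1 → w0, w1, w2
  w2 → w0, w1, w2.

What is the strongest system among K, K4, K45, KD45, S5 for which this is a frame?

Transitive (axiom 4): yes — every two-step R-path is closed by a direct edge.
Euclidean (axiom 5): yes — any two successors of a common world are R-related.
Serial (axiom D): yes — every world has a successor (e.g. w0 R w0).
Reflexive (axiom T): yes — every world is R-related to itself.
So F validates K, K4, K45, KD45, S5. The strongest is S5.

S5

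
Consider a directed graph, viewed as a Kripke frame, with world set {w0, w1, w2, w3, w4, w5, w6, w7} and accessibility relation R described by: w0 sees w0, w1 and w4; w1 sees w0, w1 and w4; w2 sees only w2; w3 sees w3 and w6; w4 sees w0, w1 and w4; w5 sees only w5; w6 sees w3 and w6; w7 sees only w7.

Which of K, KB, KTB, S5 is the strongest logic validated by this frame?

S5

Symmetric (axiom B): yes — every pair in R has its reverse in R.
Reflexive (axiom T): yes — every world is R-related to itself.
Euclidean (axiom 5): yes — any two successors of a common world are R-related.
So F validates K, KB, KTB, S5. The strongest is S5.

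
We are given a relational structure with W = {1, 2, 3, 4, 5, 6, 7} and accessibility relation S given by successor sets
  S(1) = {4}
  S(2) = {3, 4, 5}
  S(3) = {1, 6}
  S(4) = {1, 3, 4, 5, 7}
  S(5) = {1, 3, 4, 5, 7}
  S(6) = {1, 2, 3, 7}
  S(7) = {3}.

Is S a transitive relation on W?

Transitive: no — 1 S 4 and 4 S 3, but not 1 S 3.

No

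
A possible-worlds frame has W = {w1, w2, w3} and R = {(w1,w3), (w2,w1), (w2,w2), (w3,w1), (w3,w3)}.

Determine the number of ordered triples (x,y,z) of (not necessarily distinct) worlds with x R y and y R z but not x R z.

Enumerating: (w1,w3,w1), (w2,w1,w3).

2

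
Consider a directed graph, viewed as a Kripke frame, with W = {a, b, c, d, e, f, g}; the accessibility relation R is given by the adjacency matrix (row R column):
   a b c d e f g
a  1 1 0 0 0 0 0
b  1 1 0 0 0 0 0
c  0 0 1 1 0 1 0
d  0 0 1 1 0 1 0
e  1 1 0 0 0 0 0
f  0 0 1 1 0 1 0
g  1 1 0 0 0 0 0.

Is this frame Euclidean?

Euclidean: yes — any two successors of a common world are R-related.

Yes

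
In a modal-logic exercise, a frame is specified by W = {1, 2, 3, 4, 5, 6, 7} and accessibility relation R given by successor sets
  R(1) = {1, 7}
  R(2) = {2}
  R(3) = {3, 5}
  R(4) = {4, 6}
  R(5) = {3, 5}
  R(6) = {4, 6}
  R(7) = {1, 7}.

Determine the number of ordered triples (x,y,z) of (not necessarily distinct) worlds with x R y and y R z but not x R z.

0

R is transitive; there are no such tuples.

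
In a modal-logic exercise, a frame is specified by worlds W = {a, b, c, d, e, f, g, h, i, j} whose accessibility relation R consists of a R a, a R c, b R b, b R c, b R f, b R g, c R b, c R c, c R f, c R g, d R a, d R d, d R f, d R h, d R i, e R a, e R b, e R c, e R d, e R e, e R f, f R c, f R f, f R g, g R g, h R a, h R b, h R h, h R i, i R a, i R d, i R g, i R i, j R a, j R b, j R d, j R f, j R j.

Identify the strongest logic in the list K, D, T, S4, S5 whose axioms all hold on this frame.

T

Serial (axiom D): yes — every world has a successor (e.g. a R a).
Reflexive (axiom T): yes — every world is R-related to itself.
Transitive (axiom 4): no — a R c and c R b, but not a R b.
Euclidean (axiom 5): no — b R g and b R c, but not g R c.
So F validates K, D, T; S4 would additionally require R to be transitive. The strongest is T.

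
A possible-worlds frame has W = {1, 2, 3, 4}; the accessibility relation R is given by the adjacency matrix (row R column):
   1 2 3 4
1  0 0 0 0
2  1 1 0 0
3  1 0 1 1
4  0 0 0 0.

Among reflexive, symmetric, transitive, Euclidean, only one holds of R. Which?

transitive

Reflexive: no — 1 is not related to itself.
Symmetric: no — 2 R 1 but not 1 R 2.
Transitive: yes — every two-step R-path is closed by a direct edge.
Euclidean: no — 3 R 1 and 3 R 4, but not 1 R 4.
Only transitive holds.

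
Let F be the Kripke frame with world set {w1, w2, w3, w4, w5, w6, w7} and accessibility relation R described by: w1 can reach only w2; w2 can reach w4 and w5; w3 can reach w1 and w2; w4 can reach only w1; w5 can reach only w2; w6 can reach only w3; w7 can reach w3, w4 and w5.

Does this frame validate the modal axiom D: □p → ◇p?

By correspondence theory, D is valid on a frame iff R is serial.
Serial: yes — every world has a successor (e.g. w1 R w2).

Yes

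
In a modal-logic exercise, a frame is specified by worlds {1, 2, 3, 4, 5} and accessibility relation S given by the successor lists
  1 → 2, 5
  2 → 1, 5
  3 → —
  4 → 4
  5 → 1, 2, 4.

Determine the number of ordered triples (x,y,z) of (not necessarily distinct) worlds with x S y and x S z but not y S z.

10

Enumerating: (1,2,2), (1,5,5), (2,1,1), (2,5,5), (5,1,1), (5,1,4), (5,2,2), (5,2,4), (5,4,1), (5,4,2).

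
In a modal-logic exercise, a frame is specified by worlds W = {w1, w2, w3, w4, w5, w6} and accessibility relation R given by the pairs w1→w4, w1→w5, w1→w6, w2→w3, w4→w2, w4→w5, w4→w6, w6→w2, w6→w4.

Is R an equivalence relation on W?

Reflexive: no — w1 is not related to itself.
Symmetric: no — w1 R w4 but not w4 R w1.
Transitive: no — w1 R w4 and w4 R w2, but not w1 R w2.
So R is not an equivalence relation.

No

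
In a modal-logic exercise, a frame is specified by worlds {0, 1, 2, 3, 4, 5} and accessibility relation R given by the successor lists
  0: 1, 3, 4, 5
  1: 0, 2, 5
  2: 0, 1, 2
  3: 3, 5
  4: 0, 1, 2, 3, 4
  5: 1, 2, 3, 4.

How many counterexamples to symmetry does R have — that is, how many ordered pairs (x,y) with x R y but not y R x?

Enumerating: (0,3), (0,5), (2,0), (4,1), (4,2), (4,3), (5,2), (5,4).

8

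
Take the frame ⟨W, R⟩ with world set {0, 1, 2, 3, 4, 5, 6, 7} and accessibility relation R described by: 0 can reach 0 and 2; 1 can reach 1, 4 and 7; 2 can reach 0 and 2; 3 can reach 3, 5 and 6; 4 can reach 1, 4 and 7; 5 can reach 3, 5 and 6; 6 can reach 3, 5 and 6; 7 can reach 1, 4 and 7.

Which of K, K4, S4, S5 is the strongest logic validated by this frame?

Transitive (axiom 4): yes — every two-step R-path is closed by a direct edge.
Reflexive (axiom T): yes — every world is R-related to itself.
Euclidean (axiom 5): yes — any two successors of a common world are R-related.
So F validates K, K4, S4, S5. The strongest is S5.

S5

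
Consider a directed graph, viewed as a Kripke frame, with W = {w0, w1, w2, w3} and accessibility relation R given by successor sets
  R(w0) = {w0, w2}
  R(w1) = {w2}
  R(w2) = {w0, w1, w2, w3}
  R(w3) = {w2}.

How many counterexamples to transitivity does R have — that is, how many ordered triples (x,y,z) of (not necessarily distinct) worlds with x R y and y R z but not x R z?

Enumerating: (w0,w2,w1), (w0,w2,w3), (w1,w2,w0), (w1,w2,w1), (w1,w2,w3), (w3,w2,w0), (w3,w2,w1), (w3,w2,w3).

8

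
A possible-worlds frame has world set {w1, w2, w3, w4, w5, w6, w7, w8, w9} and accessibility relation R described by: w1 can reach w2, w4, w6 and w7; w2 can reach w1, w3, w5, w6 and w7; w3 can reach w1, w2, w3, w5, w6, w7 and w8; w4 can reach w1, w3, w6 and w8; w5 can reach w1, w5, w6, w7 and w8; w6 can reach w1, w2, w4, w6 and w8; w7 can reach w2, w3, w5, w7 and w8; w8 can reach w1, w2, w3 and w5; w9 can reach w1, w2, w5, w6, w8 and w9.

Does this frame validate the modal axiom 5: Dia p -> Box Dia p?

By correspondence theory, 5 is valid on a frame iff R is Euclidean.
Euclidean: no — w1 R w2 and w1 R w4, but not w2 R w4.

No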